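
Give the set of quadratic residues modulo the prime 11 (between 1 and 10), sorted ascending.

1,3,4,5,9

Square k = 1,…,5 (k and 11−k give the same square):
1²=1, 2²=4, 3²=9, 4²≡5, 5²≡3 (mod 11).
So the quadratic residues mod 11 are {1, 3, 4, 5, 9}.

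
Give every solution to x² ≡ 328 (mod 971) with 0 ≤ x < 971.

453, 518

Since 971 ≡ 3 (mod 4), a square root of 328 is 328^((971+1)/4) = 328^243 mod 971.
Repeated squaring: 328^2≡774, 328^4≡940, 328^8≡961, 328^16≡100, 328^32≡290, 328^64≡594, 328^128≡363 (mod 971).
328^243 = 328^(128+64+32+16+2+1) ≡ 453 (mod 971).
Check: 453² = 205209 ≡ 328 (mod 971). The two roots are 453 and 518.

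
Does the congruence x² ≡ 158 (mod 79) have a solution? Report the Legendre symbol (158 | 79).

0

First reduce: 158 ≡ 0 (mod 79).
Top reduces to 0: gcd > 1, so the symbol is 0.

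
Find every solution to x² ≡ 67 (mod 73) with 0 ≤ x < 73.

73 ≡ 1 (mod 4), so we find a root by search.
Trying successive values, 33² = 1089 ≡ 67 (mod 73). The other root is 73 − 33 = 40.

33, 40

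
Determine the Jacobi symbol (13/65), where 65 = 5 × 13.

0

Reciprocity: 13 ≡ 1 and 65 ≡ 1 (mod 4), so (13/65) = +(65/13).
Reduce top mod 13: now compute (0/13).
Top reduces to 0: gcd > 1, so the symbol is 0.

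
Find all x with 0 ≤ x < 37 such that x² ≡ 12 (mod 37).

7, 30

37 ≡ 1 (mod 4), so we find a root by search.
Trying successive values, 7² = 49 ≡ 12 (mod 37). The other root is 37 − 7 = 30.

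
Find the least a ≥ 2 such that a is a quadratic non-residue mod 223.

(2/223) = +1, so 2 is a residue.
(3/223) = −1, so 3 is the smallest positive non-residue mod 223.

3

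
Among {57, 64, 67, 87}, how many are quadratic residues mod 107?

3

(57/107) = +1 → QR.
(64/107) = +1 → QR.
(67/107) = -1 → non-residue.
(87/107) = +1 → QR.
Total quadratic residues among the 4: 3.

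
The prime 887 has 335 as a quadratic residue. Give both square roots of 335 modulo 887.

Since 887 ≡ 3 (mod 4), a square root of 335 is 335^((887+1)/4) = 335^222 mod 887.
Repeated squaring: 335^2≡463, 335^4≡602, 335^8≡508, 335^16≡834, 335^32≡148, 335^64≡616, 335^128≡707 (mod 887).
335^222 = 335^(128+64+16+8+4+2) ≡ 144 (mod 887).
Check: 144² = 20736 ≡ 335 (mod 887). The two roots are 144 and 743.

144, 743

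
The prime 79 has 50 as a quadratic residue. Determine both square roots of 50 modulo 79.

Since 79 ≡ 3 (mod 4), a square root of 50 is 50^((79+1)/4) = 50^20 mod 79.
Repeated squaring: 50^2≡51, 50^4≡73, 50^8≡36, 50^16≡32 (mod 79).
50^20 = 50^(16+4) ≡ 45 (mod 79).
Check: 45² = 2025 ≡ 50 (mod 79). The two roots are 34 and 45.

34, 45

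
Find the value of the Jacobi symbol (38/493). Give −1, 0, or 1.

1

Pull out 2: since 493 ≡ 5 (mod 8), (2/493) = -1.
Reciprocity: 19 ≡ 3 and 493 ≡ 1 (mod 4), so (19/493) = +(493/19).
Reduce top mod 19: now compute (18/19).
Pull out 2: since 19 ≡ 3 (mod 8), (2/19) = -1.
Reciprocity: 9 ≡ 1 and 19 ≡ 3 (mod 4), so (9/19) = +(19/9).
Reduce top mod 9: now compute (1/9).
Reached (1/9) = 1. Collecting the sign flips along the way, the symbol is +1.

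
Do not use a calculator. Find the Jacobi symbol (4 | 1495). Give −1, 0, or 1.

Pull out 2^2: since 1495 ≡ 7 (mod 8), (2/1495) = +1, so (2/1495)^2 = +1.
Reached (1/1495) = 1. Collecting the sign flips along the way, the symbol is +1.

1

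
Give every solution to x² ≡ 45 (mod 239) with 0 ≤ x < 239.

93, 146

Since 239 ≡ 3 (mod 4), a square root of 45 is 45^((239+1)/4) = 45^60 mod 239.
Repeated squaring: 45^2≡113, 45^4≡102, 45^8≡127, 45^16≡116, 45^32≡72 (mod 239).
45^60 = 45^(32+16+8+4) ≡ 93 (mod 239).
Check: 93² = 8649 ≡ 45 (mod 239). The two roots are 93 and 146.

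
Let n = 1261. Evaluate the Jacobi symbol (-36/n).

1

First reduce: -36 ≡ 1225 (mod 1261).
Reciprocity: 1225 ≡ 1 and 1261 ≡ 1 (mod 4), so (1225/1261) = +(1261/1225).
Reduce top mod 1225: now compute (36/1225).
Pull out 2^2: since 1225 ≡ 1 (mod 8), (2/1225) = +1, so (2/1225)^2 = +1.
Reciprocity: 9 ≡ 1 and 1225 ≡ 1 (mod 4), so (9/1225) = +(1225/9).
Reduce top mod 9: now compute (1/9).
Reached (1/9) = 1. Collecting the sign flips along the way, the symbol is +1.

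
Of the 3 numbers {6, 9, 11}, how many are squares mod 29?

2

(6/29) = +1 → QR.
(9/29) = +1 → QR.
(11/29) = -1 → non-residue.
Total quadratic residues among the 3: 2.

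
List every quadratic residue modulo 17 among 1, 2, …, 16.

Square k = 1,…,8 (k and 17−k give the same square):
1²=1, 2²=4, 3²=9, 4²=16, 5²≡8, 6²≡2, 7²≡15, 8²≡13 (mod 17).
So the quadratic residues mod 17 are {1, 2, 4, 8, 9, 13, 15, 16}.

1 2 4 8 9 13 15 16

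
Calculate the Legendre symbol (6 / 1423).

-1

Pull out 2: since 1423 ≡ 7 (mod 8), (2/1423) = +1.
Reciprocity: 3 ≡ 3 and 1423 ≡ 3 (mod 4), so (3/1423) = −(1423/3).
Reduce top mod 3: now compute (1/3).
Reached (1/3) = 1. Collecting the sign flips along the way, the symbol is -1.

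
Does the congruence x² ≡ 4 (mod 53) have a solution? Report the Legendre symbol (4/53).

1

Euler's criterion: (4/53) ≡ 4^26 (mod 53).
4^2 ≡ 16 (mod 53)
4^4 ≡ 44 (mod 53)
4^8 ≡ 28 (mod 53)
4^16 ≡ 42 (mod 53)
4^26 = 4^(16+8+2) ≡ 1 (mod 53).
Result is 1, so (4/53) = 1.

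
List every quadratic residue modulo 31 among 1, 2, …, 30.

Square k = 1,…,15 (k and 31−k give the same square):
1²=1, 2²=4, 3²=9, 4²=16, 5²=25, 6²≡5, 7²≡18, 8²≡2, 9²≡19, 10²≡7, 11²≡28, 12²≡20, 13²≡14, 14²≡10, 15²≡8 (mod 31).
So the quadratic residues mod 31 are {1, 2, 4, 5, 7, 8, 9, 10, 14, 16, 18, 19, 20, 25, 28}.

1 2 4 5 7 8 9 10 14 16 18 19 20 25 28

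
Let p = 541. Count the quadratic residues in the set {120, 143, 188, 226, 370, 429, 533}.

(120/541) = -1 → non-residue.
(143/541) = +1 → QR.
(188/541) = +1 → QR.
(226/541) = +1 → QR.
(370/541) = +1 → QR.
(429/541) = +1 → QR.
(533/541) = -1 → non-residue.
Total quadratic residues among the 7: 5.

5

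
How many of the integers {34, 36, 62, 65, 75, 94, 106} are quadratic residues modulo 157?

3

(34/157) = -1 → non-residue.
(36/157) = +1 → QR.
(62/157) = -1 → non-residue.
(65/157) = -1 → non-residue.
(75/157) = +1 → QR.
(94/157) = -1 → non-residue.
(106/157) = +1 → QR.
Total quadratic residues among the 7: 3.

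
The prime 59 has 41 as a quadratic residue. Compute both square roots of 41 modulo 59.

10, 49

Since 59 ≡ 3 (mod 4), a square root of 41 is 41^((59+1)/4) = 41^15 mod 59.
Repeated squaring: 41^2≡29, 41^4≡15, 41^8≡48 (mod 59).
41^15 = 41^(8+4+2+1) ≡ 49 (mod 59).
Check: 49² = 2401 ≡ 41 (mod 59). The two roots are 10 and 49.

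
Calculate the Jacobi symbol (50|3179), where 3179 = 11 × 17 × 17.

Pull out 2: since 3179 ≡ 3 (mod 8), (2/3179) = -1.
Reciprocity: 25 ≡ 1 and 3179 ≡ 3 (mod 4), so (25/3179) = +(3179/25).
Reduce top mod 25: now compute (4/25).
Pull out 2^2: since 25 ≡ 1 (mod 8), (2/25) = +1, so (2/25)^2 = +1.
Reached (1/25) = 1. Collecting the sign flips along the way, the symbol is -1.

-1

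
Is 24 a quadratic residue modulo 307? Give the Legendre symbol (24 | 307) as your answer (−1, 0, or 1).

1

Euler's criterion: (24/307) ≡ 24^153 (mod 307).
24^2 ≡ 269 (mod 307)
24^4 ≡ 216 (mod 307)
24^8 ≡ 299 (mod 307)
24^16 ≡ 64 (mod 307)
24^32 ≡ 105 (mod 307)
24^64 ≡ 280 (mod 307)
24^128 ≡ 115 (mod 307)
24^153 = 24^(128+16+8+1) ≡ 1 (mod 307).
Result is 1, so (24/307) = 1.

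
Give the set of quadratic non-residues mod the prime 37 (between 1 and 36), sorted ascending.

2, 5, 6, 8, 13, 14, 15, 17, 18, 19, 20, 22, 23, 24, 29, 31, 32, 35

Square k = 1,…,18 (k and 37−k give the same square):
1²=1, 2²=4, 3²=9, 4²=16, 5²=25, 6²=36, 7²≡12, 8²≡27, 9²≡7, 10²≡26, 11²≡10, 12²≡33, 13²≡21, 14²≡11, 15²≡3, 16²≡34, 17²≡30, 18²≡28 (mod 37).
The residues are {1, 3, 4, 7, 9, 10, 11, 12, 16, 21, 25, 26, 27, 28, 30, 33, 34, 36}; the non-residues are the remaining 18 nonzero classes.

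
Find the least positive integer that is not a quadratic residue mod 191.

7

(2/191) = +1, so 2 is a residue.
(3/191) = +1, so 3 is a residue.
(4/191) = +1, so 4 is a residue.
(5/191) = +1, so 5 is a residue.
(6/191) = +1, so 6 is a residue.
(7/191) = −1, so 7 is the smallest positive non-residue mod 191.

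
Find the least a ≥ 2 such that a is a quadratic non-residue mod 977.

(2/977) = +1, so 2 is a residue.
(3/977) = −1, so 3 is the smallest positive non-residue mod 977.

3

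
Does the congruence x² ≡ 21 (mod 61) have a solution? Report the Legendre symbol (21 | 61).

-1

Euler's criterion: (21/61) ≡ 21^30 (mod 61).
21^2 ≡ 14 (mod 61)
21^4 ≡ 13 (mod 61)
21^8 ≡ 47 (mod 61)
21^16 ≡ 13 (mod 61)
21^30 = 21^(16+8+4+2) ≡ 60 (mod 61).
Result is 60 ≡ −1, so (21/61) = −1.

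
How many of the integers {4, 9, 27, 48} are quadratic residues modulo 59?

(4/59) = +1 → QR.
(9/59) = +1 → QR.
(27/59) = +1 → QR.
(48/59) = +1 → QR.
Total quadratic residues among the 4: 4.

4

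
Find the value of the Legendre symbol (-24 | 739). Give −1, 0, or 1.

Euler's criterion: (-24/739) ≡ 715^369 (mod 739).
715^2 ≡ 576 (mod 739)
715^4 ≡ 704 (mod 739)
715^8 ≡ 486 (mod 739)
715^16 ≡ 455 (mod 739)
715^32 ≡ 105 (mod 739)
715^64 ≡ 679 (mod 739)
715^128 ≡ 644 (mod 739)
715^256 ≡ 157 (mod 739)
715^369 = 715^(256+64+32+16+1) ≡ 738 (mod 739).
Result is 738 ≡ −1, so (-24/739) = −1.

-1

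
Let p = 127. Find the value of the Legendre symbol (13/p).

Reciprocity: 13 ≡ 1 and 127 ≡ 3 (mod 4), so (13/127) = +(127/13).
Reduce top mod 13: now compute (10/13).
Pull out 2: since 13 ≡ 5 (mod 8), (2/13) = -1.
Reciprocity: 5 ≡ 1 and 13 ≡ 1 (mod 4), so (5/13) = +(13/5).
Reduce top mod 5: now compute (3/5).
Reciprocity: 3 ≡ 3 and 5 ≡ 1 (mod 4), so (3/5) = +(5/3).
Reduce top mod 3: now compute (2/3).
Pull out 2: since 3 ≡ 3 (mod 8), (2/3) = -1.
Reached (1/3) = 1. Collecting the sign flips along the way, the symbol is +1.

1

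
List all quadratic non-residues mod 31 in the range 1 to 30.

3,6,11,12,13,15,17,21,22,23,24,26,27,29,30

Square k = 1,…,15 (k and 31−k give the same square):
1²=1, 2²=4, 3²=9, 4²=16, 5²=25, 6²≡5, 7²≡18, 8²≡2, 9²≡19, 10²≡7, 11²≡28, 12²≡20, 13²≡14, 14²≡10, 15²≡8 (mod 31).
The residues are {1, 2, 4, 5, 7, 8, 9, 10, 14, 16, 18, 19, 20, 25, 28}; the non-residues are the remaining 15 nonzero classes.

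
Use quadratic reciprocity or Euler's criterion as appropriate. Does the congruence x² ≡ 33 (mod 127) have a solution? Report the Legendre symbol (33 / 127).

-1

Reciprocity: 33 ≡ 1 and 127 ≡ 3 (mod 4), so (33/127) = +(127/33).
Reduce top mod 33: now compute (28/33).
Pull out 2^2: since 33 ≡ 1 (mod 8), (2/33) = +1, so (2/33)^2 = +1.
Reciprocity: 7 ≡ 3 and 33 ≡ 1 (mod 4), so (7/33) = +(33/7).
Reduce top mod 7: now compute (5/7).
Reciprocity: 5 ≡ 1 and 7 ≡ 3 (mod 4), so (5/7) = +(7/5).
Reduce top mod 5: now compute (2/5).
Pull out 2: since 5 ≡ 5 (mod 8), (2/5) = -1.
Reached (1/5) = 1. Collecting the sign flips along the way, the symbol is -1.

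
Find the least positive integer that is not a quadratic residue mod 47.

(2/47) = +1, so 2 is a residue.
(3/47) = +1, so 3 is a residue.
(4/47) = +1, so 4 is a residue.
(5/47) = −1, so 5 is the smallest positive non-residue mod 47.

5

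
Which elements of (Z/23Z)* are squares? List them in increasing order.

Square k = 1,…,11 (k and 23−k give the same square):
1²=1, 2²=4, 3²=9, 4²=16, 5²≡2, 6²≡13, 7²≡3, 8²≡18, 9²≡12, 10²≡8, 11²≡6 (mod 23).
So the quadratic residues mod 23 are {1, 2, 3, 4, 6, 8, 9, 12, 13, 16, 18}.

1,2,3,4,6,8,9,12,13,16,18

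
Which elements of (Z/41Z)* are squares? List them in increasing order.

1, 2, 4, 5, 8, 9, 10, 16, 18, 20, 21, 23, 25, 31, 32, 33, 36, 37, 39, 40

Square k = 1,…,20 (k and 41−k give the same square):
1²=1, 2²=4, 3²=9, 4²=16, 5²=25, 6²=36, 7²≡8, 8²≡23, 9²≡40, 10²≡18, 11²≡39, 12²≡21, 13²≡5, 14²≡32, 15²≡20, 16²≡10, 17²≡2, 18²≡37, 19²≡33, 20²≡31 (mod 41).
So the quadratic residues mod 41 are {1, 2, 4, 5, 8, 9, 10, 16, 18, 20, 21, 23, 25, 31, 32, 33, 36, 37, 39, 40}.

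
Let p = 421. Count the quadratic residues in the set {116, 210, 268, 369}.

1

(116/421) = -1 → non-residue.
(210/421) = -1 → non-residue.
(268/421) = +1 → QR.
(369/421) = -1 → non-residue.
Total quadratic residues among the 4: 1.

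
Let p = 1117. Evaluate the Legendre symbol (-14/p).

-1

First reduce: -14 ≡ 1103 (mod 1117).
Reciprocity: 1103 ≡ 3 and 1117 ≡ 1 (mod 4), so (1103/1117) = +(1117/1103).
Reduce top mod 1103: now compute (14/1103).
Pull out 2: since 1103 ≡ 7 (mod 8), (2/1103) = +1.
Reciprocity: 7 ≡ 3 and 1103 ≡ 3 (mod 4), so (7/1103) = −(1103/7).
Reduce top mod 7: now compute (4/7).
Pull out 2^2: since 7 ≡ 7 (mod 8), (2/7) = +1, so (2/7)^2 = +1.
Reached (1/7) = 1. Collecting the sign flips along the way, the symbol is -1.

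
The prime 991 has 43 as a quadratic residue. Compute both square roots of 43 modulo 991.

Since 991 ≡ 3 (mod 4), a square root of 43 is 43^((991+1)/4) = 43^248 mod 991.
Repeated squaring: 43^2≡858, 43^4≡842, 43^8≡399, 43^16≡641, 43^32≡607, 43^64≡788, 43^128≡578 (mod 991).
43^248 = 43^(128+64+32+16+8) ≡ 45 (mod 991).
Check: 45² = 2025 ≡ 43 (mod 991). The two roots are 45 and 946.

45, 946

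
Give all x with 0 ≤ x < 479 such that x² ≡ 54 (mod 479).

Since 479 ≡ 3 (mod 4), a square root of 54 is 54^((479+1)/4) = 54^120 mod 479.
Repeated squaring: 54^2≡42, 54^4≡327, 54^8≡112, 54^16≡90, 54^32≡436, 54^64≡412 (mod 479).
54^120 = 54^(64+32+16+8) ≡ 147 (mod 479).
Check: 147² = 21609 ≡ 54 (mod 479). The two roots are 147 and 332.

147, 332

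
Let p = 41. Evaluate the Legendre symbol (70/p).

First reduce: 70 ≡ 29 (mod 41).
Reciprocity: 29 ≡ 1 and 41 ≡ 1 (mod 4), so (29/41) = +(41/29).
Reduce top mod 29: now compute (12/29).
Pull out 2^2: since 29 ≡ 5 (mod 8), (2/29) = -1, so (2/29)^2 = +1.
Reciprocity: 3 ≡ 3 and 29 ≡ 1 (mod 4), so (3/29) = +(29/3).
Reduce top mod 3: now compute (2/3).
Pull out 2: since 3 ≡ 3 (mod 8), (2/3) = -1.
Reached (1/3) = 1. Collecting the sign flips along the way, the symbol is -1.

-1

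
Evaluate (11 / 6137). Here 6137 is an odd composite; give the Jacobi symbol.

-1

Reciprocity: 11 ≡ 3 and 6137 ≡ 1 (mod 4), so (11/6137) = +(6137/11).
Reduce top mod 11: now compute (10/11).
Pull out 2: since 11 ≡ 3 (mod 8), (2/11) = -1.
Reciprocity: 5 ≡ 1 and 11 ≡ 3 (mod 4), so (5/11) = +(11/5).
Reduce top mod 5: now compute (1/5).
Reached (1/5) = 1. Collecting the sign flips along the way, the symbol is -1.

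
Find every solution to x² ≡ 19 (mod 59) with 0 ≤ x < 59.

Since 59 ≡ 3 (mod 4), a square root of 19 is 19^((59+1)/4) = 19^15 mod 59.
Repeated squaring: 19^2≡7, 19^4≡49, 19^8≡41 (mod 59).
19^15 = 19^(8+4+2+1) ≡ 45 (mod 59).
Check: 45² = 2025 ≡ 19 (mod 59). The two roots are 14 and 45.

14, 45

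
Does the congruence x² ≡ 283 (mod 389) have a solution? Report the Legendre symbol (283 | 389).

1

Euler's criterion: (283/389) ≡ 283^194 (mod 389).
283^2 ≡ 344 (mod 389)
283^4 ≡ 80 (mod 389)
283^8 ≡ 176 (mod 389)
283^16 ≡ 245 (mod 389)
283^32 ≡ 119 (mod 389)
283^64 ≡ 157 (mod 389)
283^128 ≡ 142 (mod 389)
283^194 = 283^(128+64+2) ≡ 1 (mod 389).
Result is 1, so (283/389) = 1.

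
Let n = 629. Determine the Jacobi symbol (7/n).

-1

Reciprocity: 7 ≡ 3 and 629 ≡ 1 (mod 4), so (7/629) = +(629/7).
Reduce top mod 7: now compute (6/7).
Pull out 2: since 7 ≡ 7 (mod 8), (2/7) = +1.
Reciprocity: 3 ≡ 3 and 7 ≡ 3 (mod 4), so (3/7) = −(7/3).
Reduce top mod 3: now compute (1/3).
Reached (1/3) = 1. Collecting the sign flips along the way, the symbol is -1.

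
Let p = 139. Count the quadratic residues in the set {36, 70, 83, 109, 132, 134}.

(36/139) = +1 → QR.
(70/139) = -1 → non-residue.
(83/139) = +1 → QR.
(109/139) = -1 → non-residue.
(132/139) = -1 → non-residue.
(134/139) = -1 → non-residue.
Total quadratic residues among the 6: 2.

2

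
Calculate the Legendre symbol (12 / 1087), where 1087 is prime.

-1

Euler's criterion: (12/1087) ≡ 12^543 (mod 1087).
12^2 ≡ 144 (mod 1087)
12^4 ≡ 83 (mod 1087)
12^8 ≡ 367 (mod 1087)
12^16 ≡ 988 (mod 1087)
12^32 ≡ 18 (mod 1087)
12^64 ≡ 324 (mod 1087)
12^128 ≡ 624 (mod 1087)
12^256 ≡ 230 (mod 1087)
12^512 ≡ 724 (mod 1087)
12^543 = 12^(512+16+8+4+2+1) ≡ 1086 (mod 1087).
Result is 1086 ≡ −1, so (12/1087) = −1.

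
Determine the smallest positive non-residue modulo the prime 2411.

(2/2411) = −1, so 2 is the smallest positive non-residue mod 2411.

2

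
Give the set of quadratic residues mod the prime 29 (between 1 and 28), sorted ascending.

1 4 5 6 7 9 13 16 20 22 23 24 25 28

Square k = 1,…,14 (k and 29−k give the same square):
1²=1, 2²=4, 3²=9, 4²=16, 5²=25, 6²≡7, 7²≡20, 8²≡6, 9²≡23, 10²≡13, 11²≡5, 12²≡28, 13²≡24, 14²≡22 (mod 29).
So the quadratic residues mod 29 are {1, 4, 5, 6, 7, 9, 13, 16, 20, 22, 23, 24, 25, 28}.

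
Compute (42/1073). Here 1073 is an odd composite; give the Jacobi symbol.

-1

Pull out 2: since 1073 ≡ 1 (mod 8), (2/1073) = +1.
Reciprocity: 21 ≡ 1 and 1073 ≡ 1 (mod 4), so (21/1073) = +(1073/21).
Reduce top mod 21: now compute (2/21).
Pull out 2: since 21 ≡ 5 (mod 8), (2/21) = -1.
Reached (1/21) = 1. Collecting the sign flips along the way, the symbol is -1.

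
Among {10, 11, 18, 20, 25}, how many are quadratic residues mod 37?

(10/37) = +1 → QR.
(11/37) = +1 → QR.
(18/37) = -1 → non-residue.
(20/37) = -1 → non-residue.
(25/37) = +1 → QR.
Total quadratic residues among the 5: 3.

3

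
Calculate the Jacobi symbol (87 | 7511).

Reciprocity: 87 ≡ 3 and 7511 ≡ 3 (mod 4), so (87/7511) = −(7511/87).
Reduce top mod 87: now compute (29/87).
Reciprocity: 29 ≡ 1 and 87 ≡ 3 (mod 4), so (29/87) = +(87/29).
Reduce top mod 29: now compute (0/29).
Top reduces to 0: gcd > 1, so the symbol is 0.

0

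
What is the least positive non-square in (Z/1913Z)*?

3

(2/1913) = +1, so 2 is a residue.
(3/1913) = −1, so 3 is the smallest positive non-residue mod 1913.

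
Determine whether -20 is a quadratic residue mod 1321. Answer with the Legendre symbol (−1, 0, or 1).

1

First reduce: -20 ≡ 1301 (mod 1321).
Reciprocity: 1301 ≡ 1 and 1321 ≡ 1 (mod 4), so (1301/1321) = +(1321/1301).
Reduce top mod 1301: now compute (20/1301).
Pull out 2^2: since 1301 ≡ 5 (mod 8), (2/1301) = -1, so (2/1301)^2 = +1.
Reciprocity: 5 ≡ 1 and 1301 ≡ 1 (mod 4), so (5/1301) = +(1301/5).
Reduce top mod 5: now compute (1/5).
Reached (1/5) = 1. Collecting the sign flips along the way, the symbol is +1.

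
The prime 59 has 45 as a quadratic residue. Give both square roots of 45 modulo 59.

24, 35

Since 59 ≡ 3 (mod 4), a square root of 45 is 45^((59+1)/4) = 45^15 mod 59.
Repeated squaring: 45^2≡19, 45^4≡7, 45^8≡49 (mod 59).
45^15 = 45^(8+4+2+1) ≡ 35 (mod 59).
Check: 35² = 1225 ≡ 45 (mod 59). The two roots are 24 and 35.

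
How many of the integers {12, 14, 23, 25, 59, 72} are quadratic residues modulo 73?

4

(12/73) = +1 → QR.
(14/73) = -1 → non-residue.
(23/73) = +1 → QR.
(25/73) = +1 → QR.
(59/73) = -1 → non-residue.
(72/73) = +1 → QR.
Total quadratic residues among the 6: 4.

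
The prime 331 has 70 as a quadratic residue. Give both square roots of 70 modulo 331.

Since 331 ≡ 3 (mod 4), a square root of 70 is 70^((331+1)/4) = 70^83 mod 331.
Repeated squaring: 70^2≡266, 70^4≡253, 70^8≡126, 70^16≡319, 70^32≡144, 70^64≡214 (mod 331).
70^83 = 70^(64+16+2+1) ≡ 100 (mod 331).
Check: 100² = 10000 ≡ 70 (mod 331). The two roots are 100 and 231.

100, 231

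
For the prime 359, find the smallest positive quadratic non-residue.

(2/359) = +1, so 2 is a residue.
(3/359) = +1, so 3 is a residue.
(4/359) = +1, so 4 is a residue.
(5/359) = +1, so 5 is a residue.
(6/359) = +1, so 6 is a residue.
(7/359) = −1, so 7 is the smallest positive non-residue mod 359.

7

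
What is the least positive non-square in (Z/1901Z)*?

2

(2/1901) = −1, so 2 is the smallest positive non-residue mod 1901.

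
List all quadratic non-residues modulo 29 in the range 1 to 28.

2,3,8,10,11,12,14,15,17,18,19,21,26,27

Square k = 1,…,14 (k and 29−k give the same square):
1²=1, 2²=4, 3²=9, 4²=16, 5²=25, 6²≡7, 7²≡20, 8²≡6, 9²≡23, 10²≡13, 11²≡5, 12²≡28, 13²≡24, 14²≡22 (mod 29).
The residues are {1, 4, 5, 6, 7, 9, 13, 16, 20, 22, 23, 24, 25, 28}; the non-residues are the remaining 14 nonzero classes.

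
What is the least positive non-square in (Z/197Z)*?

2

(2/197) = −1, so 2 is the smallest positive non-residue mod 197.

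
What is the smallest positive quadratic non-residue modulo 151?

3

(2/151) = +1, so 2 is a residue.
(3/151) = −1, so 3 is the smallest positive non-residue mod 151.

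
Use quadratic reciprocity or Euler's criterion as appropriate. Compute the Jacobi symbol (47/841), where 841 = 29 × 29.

1

Reciprocity: 47 ≡ 3 and 841 ≡ 1 (mod 4), so (47/841) = +(841/47).
Reduce top mod 47: now compute (42/47).
Pull out 2: since 47 ≡ 7 (mod 8), (2/47) = +1.
Reciprocity: 21 ≡ 1 and 47 ≡ 3 (mod 4), so (21/47) = +(47/21).
Reduce top mod 21: now compute (5/21).
Reciprocity: 5 ≡ 1 and 21 ≡ 1 (mod 4), so (5/21) = +(21/5).
Reduce top mod 5: now compute (1/5).
Reached (1/5) = 1. Collecting the sign flips along the way, the symbol is +1.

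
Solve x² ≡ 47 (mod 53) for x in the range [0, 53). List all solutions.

53 ≡ 1 (mod 4), so we find a root by search.
Trying successive values, 10² = 100 ≡ 47 (mod 53). The other root is 53 − 10 = 43.

10, 43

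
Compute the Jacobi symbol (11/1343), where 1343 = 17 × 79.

Reciprocity: 11 ≡ 3 and 1343 ≡ 3 (mod 4), so (11/1343) = −(1343/11).
Reduce top mod 11: now compute (1/11).
Reached (1/11) = 1. Collecting the sign flips along the way, the symbol is -1.

-1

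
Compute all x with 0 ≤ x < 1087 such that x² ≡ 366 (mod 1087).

Since 1087 ≡ 3 (mod 4), a square root of 366 is 366^((1087+1)/4) = 366^272 mod 1087.
Repeated squaring: 366^2≡255, 366^4≡892, 366^8≡1067, 366^16≡400, 366^32≡211, 366^64≡1041, 366^128≡1029, 366^256≡103 (mod 1087).
366^272 = 366^(256+16) ≡ 981 (mod 1087).
Check: 981² = 962361 ≡ 366 (mod 1087). The two roots are 106 and 981.

106, 981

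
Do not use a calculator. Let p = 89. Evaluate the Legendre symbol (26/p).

-1

Euler's criterion: (26/89) ≡ 26^44 (mod 89).
26^2 ≡ 53 (mod 89)
26^4 ≡ 50 (mod 89)
26^8 ≡ 8 (mod 89)
26^16 ≡ 64 (mod 89)
26^32 ≡ 2 (mod 89)
26^44 = 26^(32+8+4) ≡ 88 (mod 89).
Result is 88 ≡ −1, so (26/89) = −1.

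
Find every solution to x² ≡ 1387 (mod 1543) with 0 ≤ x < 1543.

314, 1229

Since 1543 ≡ 3 (mod 4), a square root of 1387 is 1387^((1543+1)/4) = 1387^386 mod 1543.
Repeated squaring: 1387^2≡1191, 1387^4≡464, 1387^8≡819, 1387^16≡1099, 1387^32≡1175, 1387^64≡1183, 1387^128≡1531, 1387^256≡144 (mod 1543).
1387^386 = 1387^(256+128+2) ≡ 314 (mod 1543).
Check: 314² = 98596 ≡ 1387 (mod 1543). The two roots are 314 and 1229.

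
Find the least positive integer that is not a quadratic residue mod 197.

2

(2/197) = −1, so 2 is the smallest positive non-residue mod 197.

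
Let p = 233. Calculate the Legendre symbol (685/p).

Euler's criterion: (685/233) ≡ 219^116 (mod 233).
219^2 ≡ 196 (mod 233)
219^4 ≡ 204 (mod 233)
219^8 ≡ 142 (mod 233)
219^16 ≡ 126 (mod 233)
219^32 ≡ 32 (mod 233)
219^64 ≡ 92 (mod 233)
219^116 = 219^(64+32+16+4) ≡ 1 (mod 233).
Result is 1, so (685/233) = 1.

1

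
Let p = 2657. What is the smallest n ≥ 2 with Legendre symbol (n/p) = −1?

3

(2/2657) = +1, so 2 is a residue.
(3/2657) = −1, so 3 is the smallest positive non-residue mod 2657.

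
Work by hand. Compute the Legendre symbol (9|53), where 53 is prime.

1

Reciprocity: 9 ≡ 1 and 53 ≡ 1 (mod 4), so (9/53) = +(53/9).
Reduce top mod 9: now compute (8/9).
Pull out 2^3: since 9 ≡ 1 (mod 8), (2/9) = +1, so (2/9)^3 = +1.
Reached (1/9) = 1. Collecting the sign flips along the way, the symbol is +1.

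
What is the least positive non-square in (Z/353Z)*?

(2/353) = +1, so 2 is a residue.
(3/353) = −1, so 3 is the smallest positive non-residue mod 353.

3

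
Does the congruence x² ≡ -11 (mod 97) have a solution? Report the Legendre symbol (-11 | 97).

1

Euler's criterion: (-11/97) ≡ 86^48 (mod 97).
86^2 ≡ 24 (mod 97)
86^4 ≡ 91 (mod 97)
86^8 ≡ 36 (mod 97)
86^16 ≡ 35 (mod 97)
86^32 ≡ 61 (mod 97)
86^48 = 86^(32+16) ≡ 1 (mod 97).
Result is 1, so (-11/97) = 1.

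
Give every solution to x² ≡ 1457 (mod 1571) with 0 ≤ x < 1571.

Since 1571 ≡ 3 (mod 4), a square root of 1457 is 1457^((1571+1)/4) = 1457^393 mod 1571.
Repeated squaring: 1457^2≡428, 1457^4≡948, 1457^8≡92, 1457^16≡609, 1457^32≡125, 1457^64≡1486, 1457^128≡941, 1457^256≡1008 (mod 1571).
1457^393 = 1457^(256+128+8+1) ≡ 1032 (mod 1571).
Check: 1032² = 1065024 ≡ 1457 (mod 1571). The two roots are 539 and 1032.

539, 1032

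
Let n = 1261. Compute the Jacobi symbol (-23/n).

First reduce: -23 ≡ 1238 (mod 1261).
Pull out 2: since 1261 ≡ 5 (mod 8), (2/1261) = -1.
Reciprocity: 619 ≡ 3 and 1261 ≡ 1 (mod 4), so (619/1261) = +(1261/619).
Reduce top mod 619: now compute (23/619).
Reciprocity: 23 ≡ 3 and 619 ≡ 3 (mod 4), so (23/619) = −(619/23).
Reduce top mod 23: now compute (21/23).
Reciprocity: 21 ≡ 1 and 23 ≡ 3 (mod 4), so (21/23) = +(23/21).
Reduce top mod 21: now compute (2/21).
Pull out 2: since 21 ≡ 5 (mod 8), (2/21) = -1.
Reached (1/21) = 1. Collecting the sign flips along the way, the symbol is -1.

-1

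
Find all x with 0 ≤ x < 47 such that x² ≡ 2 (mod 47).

7, 40

Since 47 ≡ 3 (mod 4), a square root of 2 is 2^((47+1)/4) = 2^12 mod 47.
Repeated squaring: 2^2≡4, 2^4≡16, 2^8≡21 (mod 47).
2^12 = 2^(8+4) ≡ 7 (mod 47).
Check: 7² = 49 ≡ 2 (mod 47). The two roots are 7 and 40.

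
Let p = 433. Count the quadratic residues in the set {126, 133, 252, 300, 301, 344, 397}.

(126/433) = -1 → non-residue.
(133/433) = +1 → QR.
(252/433) = -1 → non-residue.
(300/433) = +1 → QR.
(301/433) = +1 → QR.
(344/433) = -1 → non-residue.
(397/433) = +1 → QR.
Total quadratic residues among the 7: 4.

4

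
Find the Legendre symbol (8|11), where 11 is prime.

-1

Pull out 2^3: since 11 ≡ 3 (mod 8), (2/11) = -1, so (2/11)^3 = -1.
Reached (1/11) = 1. Collecting the sign flips along the way, the symbol is -1.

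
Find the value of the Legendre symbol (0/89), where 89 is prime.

0

Top reduces to 0: gcd > 1, so the symbol is 0.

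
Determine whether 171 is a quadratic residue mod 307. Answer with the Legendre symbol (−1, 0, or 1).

1

Euler's criterion: (171/307) ≡ 171^153 (mod 307).
171^2 ≡ 76 (mod 307)
171^4 ≡ 250 (mod 307)
171^8 ≡ 179 (mod 307)
171^16 ≡ 113 (mod 307)
171^32 ≡ 182 (mod 307)
171^64 ≡ 275 (mod 307)
171^128 ≡ 103 (mod 307)
171^153 = 171^(128+16+8+1) ≡ 1 (mod 307).
Result is 1, so (171/307) = 1.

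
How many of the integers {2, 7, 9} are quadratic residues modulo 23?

(2/23) = +1 → QR.
(7/23) = -1 → non-residue.
(9/23) = +1 → QR.
Total quadratic residues among the 3: 2.

2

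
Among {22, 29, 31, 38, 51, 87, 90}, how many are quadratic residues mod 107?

(22/107) = -1 → non-residue.
(29/107) = +1 → QR.
(31/107) = -1 → non-residue.
(38/107) = -1 → non-residue.
(51/107) = -1 → non-residue.
(87/107) = +1 → QR.
(90/107) = +1 → QR.
Total quadratic residues among the 7: 3.

3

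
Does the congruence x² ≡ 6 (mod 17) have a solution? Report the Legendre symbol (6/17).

-1

Euler's criterion: (6/17) ≡ 6^8 (mod 17).
6^2 ≡ 2 (mod 17)
6^4 ≡ 4 (mod 17)
6^8 ≡ 16 (mod 17)
6^8 = 6^(8) ≡ 16 (mod 17).
Result is 16 ≡ −1, so (6/17) = −1.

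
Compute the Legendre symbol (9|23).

Reciprocity: 9 ≡ 1 and 23 ≡ 3 (mod 4), so (9/23) = +(23/9).
Reduce top mod 9: now compute (5/9).
Reciprocity: 5 ≡ 1 and 9 ≡ 1 (mod 4), so (5/9) = +(9/5).
Reduce top mod 5: now compute (4/5).
Pull out 2^2: since 5 ≡ 5 (mod 8), (2/5) = -1, so (2/5)^2 = +1.
Reached (1/5) = 1. Collecting the sign flips along the way, the symbol is +1.

1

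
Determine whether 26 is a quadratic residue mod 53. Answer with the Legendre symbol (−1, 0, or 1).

Euler's criterion: (26/53) ≡ 26^26 (mod 53).
26^2 ≡ 40 (mod 53)
26^4 ≡ 10 (mod 53)
26^8 ≡ 47 (mod 53)
26^16 ≡ 36 (mod 53)
26^26 = 26^(16+8+2) ≡ 52 (mod 53).
Result is 52 ≡ −1, so (26/53) = −1.

-1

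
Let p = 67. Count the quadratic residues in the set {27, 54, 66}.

1

(27/67) = -1 → non-residue.
(54/67) = +1 → QR.
(66/67) = -1 → non-residue.
Total quadratic residues among the 3: 1.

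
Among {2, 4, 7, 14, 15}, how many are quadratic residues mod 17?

(2/17) = +1 → QR.
(4/17) = +1 → QR.
(7/17) = -1 → non-residue.
(14/17) = -1 → non-residue.
(15/17) = +1 → QR.
Total quadratic residues among the 5: 3.

3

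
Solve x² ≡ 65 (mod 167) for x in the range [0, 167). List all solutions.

Since 167 ≡ 3 (mod 4), a square root of 65 is 65^((167+1)/4) = 65^42 mod 167.
Repeated squaring: 65^2≡50, 65^4≡162, 65^8≡25, 65^16≡124, 65^32≡12 (mod 167).
65^42 = 65^(32+8+2) ≡ 137 (mod 167).
Check: 137² = 18769 ≡ 65 (mod 167). The two roots are 30 and 137.

30, 137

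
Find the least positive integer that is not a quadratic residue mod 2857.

5

(2/2857) = +1, so 2 is a residue.
(3/2857) = +1, so 3 is a residue.
(4/2857) = +1, so 4 is a residue.
(5/2857) = −1, so 5 is the smallest positive non-residue mod 2857.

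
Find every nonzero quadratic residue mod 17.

1 2 4 8 9 13 15 16

Square k = 1,…,8 (k and 17−k give the same square):
1²=1, 2²=4, 3²=9, 4²=16, 5²≡8, 6²≡2, 7²≡15, 8²≡13 (mod 17).
So the quadratic residues mod 17 are {1, 2, 4, 8, 9, 13, 15, 16}.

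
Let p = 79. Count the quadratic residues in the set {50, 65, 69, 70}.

(50/79) = +1 → QR.
(65/79) = +1 → QR.
(69/79) = -1 → non-residue.
(70/79) = -1 → non-residue.
Total quadratic residues among the 4: 2.

2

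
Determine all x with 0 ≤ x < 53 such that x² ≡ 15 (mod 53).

53 ≡ 1 (mod 4), so we find a root by search.
Trying successive values, 11² = 121 ≡ 15 (mod 53). The other root is 53 − 11 = 42.

11, 42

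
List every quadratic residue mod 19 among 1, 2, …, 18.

1,4,5,6,7,9,11,16,17

Square k = 1,…,9 (k and 19−k give the same square):
1²=1, 2²=4, 3²=9, 4²=16, 5²≡6, 6²≡17, 7²≡11, 8²≡7, 9²≡5 (mod 19).
So the quadratic residues mod 19 are {1, 4, 5, 6, 7, 9, 11, 16, 17}.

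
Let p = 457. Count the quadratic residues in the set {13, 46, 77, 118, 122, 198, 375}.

(13/457) = -1 → non-residue.
(46/457) = -1 → non-residue.
(77/457) = -1 → non-residue.
(118/457) = -1 → non-residue.
(122/457) = -1 → non-residue.
(198/457) = -1 → non-residue.
(375/457) = -1 → non-residue.
Total quadratic residues among the 7: 0.

0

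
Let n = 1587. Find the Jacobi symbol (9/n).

0

Reciprocity: 9 ≡ 1 and 1587 ≡ 3 (mod 4), so (9/1587) = +(1587/9).
Reduce top mod 9: now compute (3/9).
Reciprocity: 3 ≡ 3 and 9 ≡ 1 (mod 4), so (3/9) = +(9/3).
Reduce top mod 3: now compute (0/3).
Top reduces to 0: gcd > 1, so the symbol is 0.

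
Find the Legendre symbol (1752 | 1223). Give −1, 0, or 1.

1

First reduce: 1752 ≡ 529 (mod 1223).
Reciprocity: 529 ≡ 1 and 1223 ≡ 3 (mod 4), so (529/1223) = +(1223/529).
Reduce top mod 529: now compute (165/529).
Reciprocity: 165 ≡ 1 and 529 ≡ 1 (mod 4), so (165/529) = +(529/165).
Reduce top mod 165: now compute (34/165).
Pull out 2: since 165 ≡ 5 (mod 8), (2/165) = -1.
Reciprocity: 17 ≡ 1 and 165 ≡ 1 (mod 4), so (17/165) = +(165/17).
Reduce top mod 17: now compute (12/17).
Pull out 2^2: since 17 ≡ 1 (mod 8), (2/17) = +1, so (2/17)^2 = +1.
Reciprocity: 3 ≡ 3 and 17 ≡ 1 (mod 4), so (3/17) = +(17/3).
Reduce top mod 3: now compute (2/3).
Pull out 2: since 3 ≡ 3 (mod 8), (2/3) = -1.
Reached (1/3) = 1. Collecting the sign flips along the way, the symbol is +1.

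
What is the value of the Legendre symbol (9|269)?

Euler's criterion: (9/269) ≡ 9^134 (mod 269).
9^2 ≡ 81 (mod 269)
9^4 ≡ 105 (mod 269)
9^8 ≡ 265 (mod 269)
9^16 ≡ 16 (mod 269)
9^32 ≡ 256 (mod 269)
9^64 ≡ 169 (mod 269)
9^128 ≡ 47 (mod 269)
9^134 = 9^(128+4+2) ≡ 1 (mod 269).
Result is 1, so (9/269) = 1.

1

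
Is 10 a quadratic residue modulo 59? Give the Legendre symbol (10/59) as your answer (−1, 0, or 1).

-1

Pull out 2: since 59 ≡ 3 (mod 8), (2/59) = -1.
Reciprocity: 5 ≡ 1 and 59 ≡ 3 (mod 4), so (5/59) = +(59/5).
Reduce top mod 5: now compute (4/5).
Pull out 2^2: since 5 ≡ 5 (mod 8), (2/5) = -1, so (2/5)^2 = +1.
Reached (1/5) = 1. Collecting the sign flips along the way, the symbol is -1.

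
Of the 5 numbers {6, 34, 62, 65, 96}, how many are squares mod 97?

4

(6/97) = +1 → QR.
(34/97) = -1 → non-residue.
(62/97) = +1 → QR.
(65/97) = +1 → QR.
(96/97) = +1 → QR.
Total quadratic residues among the 5: 4.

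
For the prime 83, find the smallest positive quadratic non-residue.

2

(2/83) = −1, so 2 is the smallest positive non-residue mod 83.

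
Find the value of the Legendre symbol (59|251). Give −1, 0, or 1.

-1

Reciprocity: 59 ≡ 3 and 251 ≡ 3 (mod 4), so (59/251) = −(251/59).
Reduce top mod 59: now compute (15/59).
Reciprocity: 15 ≡ 3 and 59 ≡ 3 (mod 4), so (15/59) = −(59/15).
Reduce top mod 15: now compute (14/15).
Pull out 2: since 15 ≡ 7 (mod 8), (2/15) = +1.
Reciprocity: 7 ≡ 3 and 15 ≡ 3 (mod 4), so (7/15) = −(15/7).
Reduce top mod 7: now compute (1/7).
Reached (1/7) = 1. Collecting the sign flips along the way, the symbol is -1.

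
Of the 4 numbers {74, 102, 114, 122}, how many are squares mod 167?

(74/167) = -1 → non-residue.
(102/167) = -1 → non-residue.
(114/167) = +1 → QR.
(122/167) = +1 → QR.
Total quadratic residues among the 4: 2.

2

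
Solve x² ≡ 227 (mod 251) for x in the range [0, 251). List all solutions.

Since 251 ≡ 3 (mod 4), a square root of 227 is 227^((251+1)/4) = 227^63 mod 251.
Repeated squaring: 227^2≡74, 227^4≡205, 227^8≡108, 227^16≡118, 227^32≡119 (mod 251).
227^63 = 227^(32+16+8+4+2+1) ≡ 27 (mod 251).
Check: 27² = 729 ≡ 227 (mod 251). The two roots are 27 and 224.

27, 224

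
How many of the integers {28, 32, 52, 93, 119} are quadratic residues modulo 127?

(28/127) = -1 → non-residue.
(32/127) = +1 → QR.
(52/127) = +1 → QR.
(93/127) = -1 → non-residue.
(119/127) = -1 → non-residue.
Total quadratic residues among the 5: 2.

2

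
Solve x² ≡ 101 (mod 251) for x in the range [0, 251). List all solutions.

Since 251 ≡ 3 (mod 4), a square root of 101 is 101^((251+1)/4) = 101^63 mod 251.
Repeated squaring: 101^2≡161, 101^4≡68, 101^8≡106, 101^16≡192, 101^32≡218 (mod 251).
101^63 = 101^(32+16+8+4+2+1) ≡ 58 (mod 251).
Check: 58² = 3364 ≡ 101 (mod 251). The two roots are 58 and 193.

58, 193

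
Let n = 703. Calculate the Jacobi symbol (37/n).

Reciprocity: 37 ≡ 1 and 703 ≡ 3 (mod 4), so (37/703) = +(703/37).
Reduce top mod 37: now compute (0/37).
Top reduces to 0: gcd > 1, so the symbol is 0.

0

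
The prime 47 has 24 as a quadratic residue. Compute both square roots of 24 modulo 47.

20, 27

Since 47 ≡ 3 (mod 4), a square root of 24 is 24^((47+1)/4) = 24^12 mod 47.
Repeated squaring: 24^2≡12, 24^4≡3, 24^8≡9 (mod 47).
24^12 = 24^(8+4) ≡ 27 (mod 47).
Check: 27² = 729 ≡ 24 (mod 47). The two roots are 20 and 27.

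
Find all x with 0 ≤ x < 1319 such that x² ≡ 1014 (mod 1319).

Since 1319 ≡ 3 (mod 4), a square root of 1014 is 1014^((1319+1)/4) = 1014^330 mod 1319.
Repeated squaring: 1014^2≡695, 1014^4≡271, 1014^8≡896, 1014^16≡864, 1014^32≡1261, 1014^64≡726, 1014^128≡795, 1014^256≡224 (mod 1319).
1014^330 = 1014^(256+64+8+2) ≡ 788 (mod 1319).
Check: 788² = 620944 ≡ 1014 (mod 1319). The two roots are 531 and 788.

531, 788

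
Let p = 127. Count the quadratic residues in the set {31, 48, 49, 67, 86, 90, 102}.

(31/127) = +1 → QR.
(48/127) = -1 → non-residue.
(49/127) = +1 → QR.
(67/127) = -1 → non-residue.
(86/127) = -1 → non-residue.
(90/127) = -1 → non-residue.
(102/127) = -1 → non-residue.
Total quadratic residues among the 7: 2.

2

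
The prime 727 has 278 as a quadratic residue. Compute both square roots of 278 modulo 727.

197, 530

Since 727 ≡ 3 (mod 4), a square root of 278 is 278^((727+1)/4) = 278^182 mod 727.
Repeated squaring: 278^2≡222, 278^4≡575, 278^8≡567, 278^16≡155, 278^32≡34, 278^64≡429, 278^128≡110 (mod 727).
278^182 = 278^(128+32+16+4+2) ≡ 197 (mod 727).
Check: 197² = 38809 ≡ 278 (mod 727). The two roots are 197 and 530.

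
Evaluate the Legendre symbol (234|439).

Euler's criterion: (234/439) ≡ 234^219 (mod 439).
234^2 ≡ 320 (mod 439)
234^4 ≡ 113 (mod 439)
234^8 ≡ 38 (mod 439)
234^16 ≡ 127 (mod 439)
234^32 ≡ 325 (mod 439)
234^64 ≡ 265 (mod 439)
234^128 ≡ 424 (mod 439)
234^219 = 234^(128+64+16+8+2+1) ≡ 1 (mod 439).
Result is 1, so (234/439) = 1.

1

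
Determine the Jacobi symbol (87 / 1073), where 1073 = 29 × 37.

Reciprocity: 87 ≡ 3 and 1073 ≡ 1 (mod 4), so (87/1073) = +(1073/87).
Reduce top mod 87: now compute (29/87).
Reciprocity: 29 ≡ 1 and 87 ≡ 3 (mod 4), so (29/87) = +(87/29).
Reduce top mod 29: now compute (0/29).
Top reduces to 0: gcd > 1, so the symbol is 0.

0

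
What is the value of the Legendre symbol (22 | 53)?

-1

Pull out 2: since 53 ≡ 5 (mod 8), (2/53) = -1.
Reciprocity: 11 ≡ 3 and 53 ≡ 1 (mod 4), so (11/53) = +(53/11).
Reduce top mod 11: now compute (9/11).
Reciprocity: 9 ≡ 1 and 11 ≡ 3 (mod 4), so (9/11) = +(11/9).
Reduce top mod 9: now compute (2/9).
Pull out 2: since 9 ≡ 1 (mod 8), (2/9) = +1.
Reached (1/9) = 1. Collecting the sign flips along the way, the symbol is -1.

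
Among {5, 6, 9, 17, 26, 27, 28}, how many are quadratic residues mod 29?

4

(5/29) = +1 → QR.
(6/29) = +1 → QR.
(9/29) = +1 → QR.
(17/29) = -1 → non-residue.
(26/29) = -1 → non-residue.
(27/29) = -1 → non-residue.
(28/29) = +1 → QR.
Total quadratic residues among the 7: 4.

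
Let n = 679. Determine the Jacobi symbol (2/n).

1

Pull out 2: since 679 ≡ 7 (mod 8), (2/679) = +1.
Reached (1/679) = 1. Collecting the sign flips along the way, the symbol is +1.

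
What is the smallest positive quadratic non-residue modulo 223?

(2/223) = +1, so 2 is a residue.
(3/223) = −1, so 3 is the smallest positive non-residue mod 223.

3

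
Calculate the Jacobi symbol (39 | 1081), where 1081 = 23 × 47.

Reciprocity: 39 ≡ 3 and 1081 ≡ 1 (mod 4), so (39/1081) = +(1081/39).
Reduce top mod 39: now compute (28/39).
Pull out 2^2: since 39 ≡ 7 (mod 8), (2/39) = +1, so (2/39)^2 = +1.
Reciprocity: 7 ≡ 3 and 39 ≡ 3 (mod 4), so (7/39) = −(39/7).
Reduce top mod 7: now compute (4/7).
Pull out 2^2: since 7 ≡ 7 (mod 8), (2/7) = +1, so (2/7)^2 = +1.
Reached (1/7) = 1. Collecting the sign flips along the way, the symbol is -1.

-1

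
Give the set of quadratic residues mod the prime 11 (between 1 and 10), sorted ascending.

Square k = 1,…,5 (k and 11−k give the same square):
1²=1, 2²=4, 3²=9, 4²≡5, 5²≡3 (mod 11).
So the quadratic residues mod 11 are {1, 3, 4, 5, 9}.

1 3 4 5 9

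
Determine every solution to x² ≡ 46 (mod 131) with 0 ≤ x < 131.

35, 96

Since 131 ≡ 3 (mod 4), a square root of 46 is 46^((131+1)/4) = 46^33 mod 131.
Repeated squaring: 46^2≡20, 46^4≡7, 46^8≡49, 46^16≡43, 46^32≡15 (mod 131).
46^33 = 46^(32+1) ≡ 35 (mod 131).
Check: 35² = 1225 ≡ 46 (mod 131). The two roots are 35 and 96.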